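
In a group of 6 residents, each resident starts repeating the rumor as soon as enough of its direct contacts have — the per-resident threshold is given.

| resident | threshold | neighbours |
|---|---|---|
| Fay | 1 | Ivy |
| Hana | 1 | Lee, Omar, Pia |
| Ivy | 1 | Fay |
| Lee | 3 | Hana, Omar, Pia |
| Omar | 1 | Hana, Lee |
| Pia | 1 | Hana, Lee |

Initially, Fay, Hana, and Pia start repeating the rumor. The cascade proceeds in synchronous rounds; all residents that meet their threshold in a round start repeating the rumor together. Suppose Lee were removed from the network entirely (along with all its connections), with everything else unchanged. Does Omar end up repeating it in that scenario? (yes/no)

With Lee removed:
Round 1 — Fay, Hana, Pia start repeating the rumor (initial).
Round 2 — checking thresholds:
  Ivy: 1 of 1 neighbours ≥ 1, starts repeating the rumor.
  Omar: 1 of 1 neighbours ≥ 1, starts repeating the rumor.
Round 3 — no new spreads; cascade stops.

yes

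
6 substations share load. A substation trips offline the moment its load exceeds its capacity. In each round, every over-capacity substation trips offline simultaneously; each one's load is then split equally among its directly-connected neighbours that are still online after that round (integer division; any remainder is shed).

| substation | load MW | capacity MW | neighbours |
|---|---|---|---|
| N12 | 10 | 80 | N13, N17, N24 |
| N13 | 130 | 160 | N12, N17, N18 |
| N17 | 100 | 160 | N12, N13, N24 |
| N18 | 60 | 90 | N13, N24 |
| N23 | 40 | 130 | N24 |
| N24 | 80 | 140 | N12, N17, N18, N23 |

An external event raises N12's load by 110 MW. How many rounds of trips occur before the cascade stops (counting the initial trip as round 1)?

5

Round 1 — N12 at 120 > 80. N12 trips offline.
  N12 sheds 120 MW to N13, N17, N24: 40 each.
    N13: 130+40 = 170 > 160
    N17: 100+40 = 140 ≤ 160
    N24: 80+40 = 120 ≤ 140
Round 2 — N13 trips offline.
  N13 sheds 170 MW to N17, N18: 85 each.
    N17: 140+85 = 225 > 160
    N18: 60+85 = 145 > 90
Round 3 — N17, N18 trip offline.
  N17 sheds 225 MW to N24: 225 each.
    N24: 120+225 = 345 > 140
  N18 sheds 145 MW to N24: 145 each.
    N24: 345+145 = 490 > 140
Round 4 — N24 trips offline.
  N24 sheds 490 MW to N23: 490 each.
    N23: 40+490 = 530 > 130
Round 5 — N23 trips offline.
  N23 sheds 530 MW: no online neighbours, lost.
No further trips.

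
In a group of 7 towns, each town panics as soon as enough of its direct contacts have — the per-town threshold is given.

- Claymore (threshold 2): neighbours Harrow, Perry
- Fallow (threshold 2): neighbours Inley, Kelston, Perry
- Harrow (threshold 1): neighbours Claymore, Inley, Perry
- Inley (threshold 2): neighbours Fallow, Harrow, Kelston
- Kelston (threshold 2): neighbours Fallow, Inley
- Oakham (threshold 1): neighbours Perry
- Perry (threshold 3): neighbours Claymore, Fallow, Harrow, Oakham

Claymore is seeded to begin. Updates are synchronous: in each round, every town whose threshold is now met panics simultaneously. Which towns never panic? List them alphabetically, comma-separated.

Round 1 — Claymore panics (initial).
Round 2 — checking thresholds:
  Harrow: 1 of 3 neighbours ≥ 1, panics.
  Perry: 1 of 4 neighbours < 3, holds.
Round 3 — no new panics; cascade stops.

Fallow, Inley, Kelston, Oakham, Perry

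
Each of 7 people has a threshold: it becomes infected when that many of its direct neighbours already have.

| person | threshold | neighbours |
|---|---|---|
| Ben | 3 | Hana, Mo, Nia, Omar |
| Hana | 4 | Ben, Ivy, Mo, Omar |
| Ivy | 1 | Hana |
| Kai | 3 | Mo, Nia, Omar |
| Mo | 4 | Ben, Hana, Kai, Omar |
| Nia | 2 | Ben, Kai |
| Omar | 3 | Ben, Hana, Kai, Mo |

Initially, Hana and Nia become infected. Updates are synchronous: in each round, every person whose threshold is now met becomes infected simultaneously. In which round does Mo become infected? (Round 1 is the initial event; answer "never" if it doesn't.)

never

Round 1 — Hana, Nia become infected (initial).
Round 2 — checking thresholds:
  Ben: 2 of 4 neighbours < 3, below threshold.
  Ivy: 1 of 1 neighbours ≥ 1, becomes infected.
  Kai: 1 of 3 neighbours < 3, below threshold.
  Mo: 1 of 4 neighbours < 4, below threshold.
  Omar: 1 of 4 neighbours < 3, below threshold.
Round 3 — no new infections; cascade stops.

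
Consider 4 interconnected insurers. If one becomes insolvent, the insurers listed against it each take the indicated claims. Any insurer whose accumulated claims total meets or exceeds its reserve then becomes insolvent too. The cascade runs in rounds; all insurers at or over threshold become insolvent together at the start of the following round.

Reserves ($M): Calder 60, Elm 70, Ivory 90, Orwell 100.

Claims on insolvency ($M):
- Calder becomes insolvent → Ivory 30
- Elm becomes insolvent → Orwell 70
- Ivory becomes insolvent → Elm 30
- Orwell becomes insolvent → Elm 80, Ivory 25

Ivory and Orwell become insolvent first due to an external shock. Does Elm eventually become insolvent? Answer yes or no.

yes

Round 1 — Ivory, Orwell become insolvent (initial).
  Elm: +30+80 → 110 ≥ 70
Round 2 — Elm becomes insolvent.
No further insolvencies.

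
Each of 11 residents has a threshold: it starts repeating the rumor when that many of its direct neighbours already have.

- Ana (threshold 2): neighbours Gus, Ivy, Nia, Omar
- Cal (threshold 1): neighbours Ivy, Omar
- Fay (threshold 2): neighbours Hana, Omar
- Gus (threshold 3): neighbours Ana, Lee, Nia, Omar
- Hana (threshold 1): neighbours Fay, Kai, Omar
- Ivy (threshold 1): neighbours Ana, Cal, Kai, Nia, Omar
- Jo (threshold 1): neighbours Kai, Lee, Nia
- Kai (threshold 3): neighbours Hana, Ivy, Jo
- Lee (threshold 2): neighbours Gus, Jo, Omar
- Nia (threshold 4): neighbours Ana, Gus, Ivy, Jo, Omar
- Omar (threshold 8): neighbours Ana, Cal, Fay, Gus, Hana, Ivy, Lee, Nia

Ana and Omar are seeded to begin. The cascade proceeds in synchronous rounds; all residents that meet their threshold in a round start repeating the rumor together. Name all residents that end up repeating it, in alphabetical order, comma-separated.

Round 1 — Ana, Omar start repeating the rumor (initial).
Round 2 — checking thresholds:
  Cal: 1 of 2 neighbours ≥ 1, starts repeating the rumor.
  Fay: 1 of 2 neighbours < 2, below threshold.
  Gus: 2 of 4 neighbours < 3, below threshold.
  Hana: 1 of 3 neighbours ≥ 1, starts repeating the rumor.
  Ivy: 2 of 5 neighbours ≥ 1, starts repeating the rumor.
  Lee: 1 of 3 neighbours < 2, below threshold.
  Nia: 2 of 5 neighbours < 4, below threshold.
Round 3 — checking thresholds:
  Fay: 2 of 2 neighbours ≥ 2, starts repeating the rumor.
  Gus: 2 of 4 neighbours < 3, below threshold.
  Kai: 2 of 3 neighbours < 3, below threshold.
  Lee: 1 of 3 neighbours < 2, below threshold.
  Nia: 3 of 5 neighbours < 4, below threshold.
Round 4 — no new spreads; cascade stops.

Ana, Cal, Fay, Hana, Ivy, Omar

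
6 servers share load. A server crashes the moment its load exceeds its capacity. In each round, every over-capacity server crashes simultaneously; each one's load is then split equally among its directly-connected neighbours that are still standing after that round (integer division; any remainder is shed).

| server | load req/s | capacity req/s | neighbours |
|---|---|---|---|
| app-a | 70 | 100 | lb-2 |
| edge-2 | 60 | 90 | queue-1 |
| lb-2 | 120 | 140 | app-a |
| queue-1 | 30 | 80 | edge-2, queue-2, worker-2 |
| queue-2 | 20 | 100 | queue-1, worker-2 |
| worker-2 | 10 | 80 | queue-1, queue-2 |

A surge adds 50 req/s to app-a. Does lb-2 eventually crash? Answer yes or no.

Round 1 — app-a at 120 > 100. app-a crashes.
  app-a sheds 120 req/s to lb-2: 120 each.
    lb-2: 120+120 = 240 > 140
Round 2 — lb-2 crashes.
  lb-2 sheds 240 req/s: no online neighbours, lost.
No further crashes.

yes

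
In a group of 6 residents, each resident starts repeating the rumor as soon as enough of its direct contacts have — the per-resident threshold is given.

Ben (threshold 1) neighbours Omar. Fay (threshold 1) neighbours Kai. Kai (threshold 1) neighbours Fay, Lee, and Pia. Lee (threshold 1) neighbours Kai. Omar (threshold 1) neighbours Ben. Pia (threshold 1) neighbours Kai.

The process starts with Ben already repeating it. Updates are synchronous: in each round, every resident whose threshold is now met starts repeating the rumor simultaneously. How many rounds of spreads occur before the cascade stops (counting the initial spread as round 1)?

Round 1 — Ben starts repeating the rumor (initial).
Round 2 — checking thresholds:
  Omar: 1 of 1 neighbours ≥ 1, starts repeating the rumor.
Round 3 — no new spreads; cascade stops.

2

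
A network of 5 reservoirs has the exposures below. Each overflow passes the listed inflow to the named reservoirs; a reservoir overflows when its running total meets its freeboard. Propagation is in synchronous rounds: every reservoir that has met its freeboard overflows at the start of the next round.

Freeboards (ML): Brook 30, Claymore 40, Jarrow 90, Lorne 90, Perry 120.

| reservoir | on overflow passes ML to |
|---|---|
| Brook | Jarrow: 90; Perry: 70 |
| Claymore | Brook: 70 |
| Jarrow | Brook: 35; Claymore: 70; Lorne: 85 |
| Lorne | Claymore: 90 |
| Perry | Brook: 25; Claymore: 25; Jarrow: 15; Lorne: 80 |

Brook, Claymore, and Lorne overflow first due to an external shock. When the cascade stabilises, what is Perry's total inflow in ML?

Round 1 — Brook, Claymore, Lorne overflow (initial).
  Jarrow: +90 → 90 ≥ 90
  Perry: +70 → 70 < 120
Round 2 — Jarrow overflows.
No further overflows.

70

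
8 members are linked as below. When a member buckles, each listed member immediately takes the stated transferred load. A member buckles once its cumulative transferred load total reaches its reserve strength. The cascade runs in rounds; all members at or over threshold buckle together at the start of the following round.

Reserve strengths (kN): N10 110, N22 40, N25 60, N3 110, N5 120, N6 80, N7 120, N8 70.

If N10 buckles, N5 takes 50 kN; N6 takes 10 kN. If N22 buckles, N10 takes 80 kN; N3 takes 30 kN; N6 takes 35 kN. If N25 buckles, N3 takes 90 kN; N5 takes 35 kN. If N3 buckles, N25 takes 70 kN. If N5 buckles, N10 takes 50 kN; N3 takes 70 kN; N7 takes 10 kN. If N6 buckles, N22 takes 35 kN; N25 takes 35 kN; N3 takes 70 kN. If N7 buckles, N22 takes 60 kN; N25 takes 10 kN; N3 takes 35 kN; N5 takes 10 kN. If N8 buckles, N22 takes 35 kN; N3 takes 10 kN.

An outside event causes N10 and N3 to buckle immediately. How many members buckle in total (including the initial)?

Round 1 — N10, N3 buckle (initial).
  N25: +70 → 70 ≥ 60
  N5: +50 → 50 < 120
  N6: +10 → 10 < 80
Round 2 — N25 buckles.
  N5: +35 → 85 < 120
No further bucklings.

3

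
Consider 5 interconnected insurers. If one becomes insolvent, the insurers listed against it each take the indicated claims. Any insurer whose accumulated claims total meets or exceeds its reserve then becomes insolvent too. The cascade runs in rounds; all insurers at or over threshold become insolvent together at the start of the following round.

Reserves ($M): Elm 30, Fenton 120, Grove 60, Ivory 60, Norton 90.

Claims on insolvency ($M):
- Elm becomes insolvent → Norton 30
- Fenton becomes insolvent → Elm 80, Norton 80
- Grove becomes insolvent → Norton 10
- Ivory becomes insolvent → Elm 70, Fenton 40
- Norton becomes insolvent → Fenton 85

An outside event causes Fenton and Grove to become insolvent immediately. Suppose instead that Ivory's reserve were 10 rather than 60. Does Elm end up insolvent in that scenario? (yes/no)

With Ivory's reserve at 10:
Round 1 — Fenton, Grove become insolvent (initial).
  Elm: +80 → 80 ≥ 30
  Norton: +80+10 → 90 ≥ 90
Round 2 — Elm, Norton become insolvent.
No further insolvencies.

yes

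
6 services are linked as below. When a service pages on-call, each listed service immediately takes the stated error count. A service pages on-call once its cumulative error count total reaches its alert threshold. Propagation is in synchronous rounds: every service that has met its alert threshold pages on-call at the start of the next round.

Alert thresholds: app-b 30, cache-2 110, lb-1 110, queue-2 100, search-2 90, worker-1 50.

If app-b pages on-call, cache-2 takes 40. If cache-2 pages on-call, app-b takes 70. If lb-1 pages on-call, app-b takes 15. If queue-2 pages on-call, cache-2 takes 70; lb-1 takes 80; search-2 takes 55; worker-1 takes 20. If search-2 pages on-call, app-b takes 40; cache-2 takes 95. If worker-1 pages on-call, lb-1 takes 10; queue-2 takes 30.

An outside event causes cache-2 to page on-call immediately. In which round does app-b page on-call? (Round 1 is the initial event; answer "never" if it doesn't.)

2

Round 1 — cache-2 pages on-call (initial).
  app-b: +70 → 70 ≥ 30
Round 2 — app-b pages on-call.
No further pages.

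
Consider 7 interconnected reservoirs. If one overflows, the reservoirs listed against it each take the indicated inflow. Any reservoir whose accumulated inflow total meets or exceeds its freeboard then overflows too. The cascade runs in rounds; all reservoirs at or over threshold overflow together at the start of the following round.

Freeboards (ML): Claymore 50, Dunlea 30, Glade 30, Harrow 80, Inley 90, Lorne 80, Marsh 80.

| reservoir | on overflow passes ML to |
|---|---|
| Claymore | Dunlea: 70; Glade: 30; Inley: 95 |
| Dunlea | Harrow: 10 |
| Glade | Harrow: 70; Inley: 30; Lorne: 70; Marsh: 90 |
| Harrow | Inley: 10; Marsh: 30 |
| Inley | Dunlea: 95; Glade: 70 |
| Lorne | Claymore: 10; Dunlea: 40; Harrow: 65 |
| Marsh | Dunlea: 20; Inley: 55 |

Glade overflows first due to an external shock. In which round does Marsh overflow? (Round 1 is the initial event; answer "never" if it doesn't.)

2

Round 1 — Glade overflows (initial).
  Harrow: +70 → 70 < 80
  Inley: +30 → 30 < 90
  Lorne: +70 → 70 < 80
  Marsh: +90 → 90 ≥ 80
Round 2 — Marsh overflows.
  Dunlea: +20 → 20 < 30
  Inley: +55 → 85 < 90
No further overflows.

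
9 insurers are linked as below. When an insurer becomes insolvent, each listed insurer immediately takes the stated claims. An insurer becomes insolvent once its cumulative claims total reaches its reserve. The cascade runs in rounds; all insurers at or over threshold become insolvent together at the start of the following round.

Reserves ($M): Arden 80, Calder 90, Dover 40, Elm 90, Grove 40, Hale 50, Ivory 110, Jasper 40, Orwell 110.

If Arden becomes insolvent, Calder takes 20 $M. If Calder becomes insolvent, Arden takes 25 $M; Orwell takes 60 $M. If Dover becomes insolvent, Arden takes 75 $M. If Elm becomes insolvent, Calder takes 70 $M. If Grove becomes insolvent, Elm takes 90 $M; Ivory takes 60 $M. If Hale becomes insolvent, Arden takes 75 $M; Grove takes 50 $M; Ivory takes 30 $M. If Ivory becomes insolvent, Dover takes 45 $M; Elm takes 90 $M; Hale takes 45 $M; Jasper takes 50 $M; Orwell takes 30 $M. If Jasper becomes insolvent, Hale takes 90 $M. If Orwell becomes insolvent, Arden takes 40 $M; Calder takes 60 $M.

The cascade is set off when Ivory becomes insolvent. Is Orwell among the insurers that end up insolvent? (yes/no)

no

Round 1 — Ivory becomes insolvent (initial).
  Dover: +45 → 45 ≥ 40
  Elm: +90 → 90 ≥ 90
  Hale: +45 → 45 < 50
  Jasper: +50 → 50 ≥ 40
  Orwell: +30 → 30 < 110
Round 2 — Dover, Elm, Jasper become insolvent.
  Arden: +75 → 75 < 80
  Calder: +70 → 70 < 90
  Hale: +90 → 135 ≥ 50
Round 3 — Hale becomes insolvent.
  Arden: +75 → 150 ≥ 80
  Grove: +50 → 50 ≥ 40
Round 4 — Arden, Grove become insolvent.
  Calder: +20 → 90 ≥ 90
Round 5 — Calder becomes insolvent.
  Orwell: +60 → 90 < 110
No further insolvencies.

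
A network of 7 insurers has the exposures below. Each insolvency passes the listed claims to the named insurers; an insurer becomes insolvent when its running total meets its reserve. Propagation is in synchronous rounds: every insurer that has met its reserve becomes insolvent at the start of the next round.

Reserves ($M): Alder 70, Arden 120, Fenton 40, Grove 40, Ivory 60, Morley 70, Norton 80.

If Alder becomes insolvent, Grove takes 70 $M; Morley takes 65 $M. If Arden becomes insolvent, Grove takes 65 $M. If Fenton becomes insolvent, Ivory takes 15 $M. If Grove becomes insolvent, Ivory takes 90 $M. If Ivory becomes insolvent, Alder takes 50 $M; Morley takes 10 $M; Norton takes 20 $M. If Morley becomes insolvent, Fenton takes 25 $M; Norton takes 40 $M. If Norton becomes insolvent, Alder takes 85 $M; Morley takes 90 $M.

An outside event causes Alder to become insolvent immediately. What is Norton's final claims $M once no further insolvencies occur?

60

Round 1 — Alder becomes insolvent (initial).
  Grove: +70 → 70 ≥ 40
  Morley: +65 → 65 < 70
Round 2 — Grove becomes insolvent.
  Ivory: +90 → 90 ≥ 60
Round 3 — Ivory becomes insolvent.
  Morley: +10 → 75 ≥ 70
  Norton: +20 → 20 < 80
Round 4 — Morley becomes insolvent.
  Fenton: +25 → 25 < 40
  Norton: +40 → 60 < 80
No further insolvencies.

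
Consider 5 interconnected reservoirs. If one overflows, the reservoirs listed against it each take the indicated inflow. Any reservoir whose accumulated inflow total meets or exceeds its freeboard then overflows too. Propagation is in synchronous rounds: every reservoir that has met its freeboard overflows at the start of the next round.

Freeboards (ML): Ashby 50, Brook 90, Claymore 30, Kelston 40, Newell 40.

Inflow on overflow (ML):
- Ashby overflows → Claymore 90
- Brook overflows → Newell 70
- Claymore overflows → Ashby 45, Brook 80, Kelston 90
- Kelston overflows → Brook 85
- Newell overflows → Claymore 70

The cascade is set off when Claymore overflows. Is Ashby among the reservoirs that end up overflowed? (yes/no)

no

Round 1 — Claymore overflows (initial).
  Ashby: +45 → 45 < 50
  Brook: +80 → 80 < 90
  Kelston: +90 → 90 ≥ 40
Round 2 — Kelston overflows.
  Brook: +85 → 165 ≥ 90
Round 3 — Brook overflows.
  Newell: +70 → 70 ≥ 40
Round 4 — Newell overflows.
No further overflows.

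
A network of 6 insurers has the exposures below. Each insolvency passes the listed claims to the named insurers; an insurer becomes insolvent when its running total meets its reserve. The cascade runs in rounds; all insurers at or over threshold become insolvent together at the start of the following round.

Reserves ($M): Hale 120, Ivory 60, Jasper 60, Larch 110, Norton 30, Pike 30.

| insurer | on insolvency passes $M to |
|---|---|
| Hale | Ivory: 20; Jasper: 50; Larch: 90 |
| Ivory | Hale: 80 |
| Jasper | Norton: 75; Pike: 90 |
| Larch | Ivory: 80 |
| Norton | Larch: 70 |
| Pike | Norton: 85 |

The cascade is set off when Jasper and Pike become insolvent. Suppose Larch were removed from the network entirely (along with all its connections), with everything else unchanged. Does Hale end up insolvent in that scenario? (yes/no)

With Larch removed:
Round 1 — Jasper, Pike become insolvent (initial).
  Norton: +75+85 → 160 ≥ 30
Round 2 — Norton becomes insolvent.
No further insolvencies.

no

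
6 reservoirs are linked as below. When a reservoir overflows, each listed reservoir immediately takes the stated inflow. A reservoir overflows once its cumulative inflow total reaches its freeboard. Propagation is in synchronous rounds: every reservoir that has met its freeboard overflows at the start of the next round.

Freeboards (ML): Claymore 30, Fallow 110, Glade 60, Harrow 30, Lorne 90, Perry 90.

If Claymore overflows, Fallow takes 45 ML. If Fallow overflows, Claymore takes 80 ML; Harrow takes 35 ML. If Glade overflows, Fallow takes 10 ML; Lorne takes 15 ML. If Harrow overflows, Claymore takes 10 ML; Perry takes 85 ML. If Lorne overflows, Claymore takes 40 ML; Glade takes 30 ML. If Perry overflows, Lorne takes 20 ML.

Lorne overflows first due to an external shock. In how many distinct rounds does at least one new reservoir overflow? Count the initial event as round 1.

Round 1 — Lorne overflows (initial).
  Claymore: +40 → 40 ≥ 30
  Glade: +30 → 30 < 60
Round 2 — Claymore overflows.
  Fallow: +45 → 45 < 110
No further overflows.

2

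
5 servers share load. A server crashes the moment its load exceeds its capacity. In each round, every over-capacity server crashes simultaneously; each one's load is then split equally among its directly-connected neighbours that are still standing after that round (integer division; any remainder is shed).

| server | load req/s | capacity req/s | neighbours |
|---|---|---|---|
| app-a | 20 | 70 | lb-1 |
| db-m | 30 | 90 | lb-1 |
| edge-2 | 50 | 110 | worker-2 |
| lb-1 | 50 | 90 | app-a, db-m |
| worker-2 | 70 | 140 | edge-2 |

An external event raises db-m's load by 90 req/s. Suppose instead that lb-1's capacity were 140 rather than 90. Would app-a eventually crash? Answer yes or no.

With lb-1's capacity at 140:
Round 1 — db-m at 120 > 90. db-m crashes.
  db-m sheds 120 req/s to lb-1: 120 each.
    lb-1: 50+120 = 170 > 140
Round 2 — lb-1 crashes.
  lb-1 sheds 170 req/s to app-a: 170 each.
    app-a: 20+170 = 190 > 70
Round 3 — app-a crashes.
  app-a sheds 190 req/s: no online neighbours, lost.
No further crashes.

yes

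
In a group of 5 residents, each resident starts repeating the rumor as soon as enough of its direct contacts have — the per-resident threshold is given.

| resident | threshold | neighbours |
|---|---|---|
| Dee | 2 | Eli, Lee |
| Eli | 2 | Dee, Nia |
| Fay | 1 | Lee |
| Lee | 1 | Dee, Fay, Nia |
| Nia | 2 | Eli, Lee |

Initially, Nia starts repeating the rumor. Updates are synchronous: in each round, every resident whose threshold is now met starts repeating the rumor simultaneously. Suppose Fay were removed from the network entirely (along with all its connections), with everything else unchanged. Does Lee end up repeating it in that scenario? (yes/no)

yes

With Fay removed:
Round 1 — Nia starts repeating the rumor (initial).
Round 2 — checking thresholds:
  Eli: 1 of 2 neighbours < 2, not yet.
  Lee: 1 of 2 neighbours ≥ 1, starts repeating the rumor.
Round 3 — no new spreads; cascade stops.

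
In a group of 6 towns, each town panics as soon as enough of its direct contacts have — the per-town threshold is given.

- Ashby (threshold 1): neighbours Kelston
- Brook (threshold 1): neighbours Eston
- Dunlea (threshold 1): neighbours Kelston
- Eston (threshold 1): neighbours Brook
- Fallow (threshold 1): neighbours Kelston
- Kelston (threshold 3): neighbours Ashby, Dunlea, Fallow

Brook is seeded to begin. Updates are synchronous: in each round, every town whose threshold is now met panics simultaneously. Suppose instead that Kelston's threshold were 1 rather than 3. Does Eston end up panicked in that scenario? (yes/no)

yes

With Kelston's threshold at 1:
Round 1 — Brook panics (initial).
Round 2 — checking thresholds:
  Eston: 1 of 1 neighbours ≥ 1, panics.
Round 3 — no new panics; cascade stops.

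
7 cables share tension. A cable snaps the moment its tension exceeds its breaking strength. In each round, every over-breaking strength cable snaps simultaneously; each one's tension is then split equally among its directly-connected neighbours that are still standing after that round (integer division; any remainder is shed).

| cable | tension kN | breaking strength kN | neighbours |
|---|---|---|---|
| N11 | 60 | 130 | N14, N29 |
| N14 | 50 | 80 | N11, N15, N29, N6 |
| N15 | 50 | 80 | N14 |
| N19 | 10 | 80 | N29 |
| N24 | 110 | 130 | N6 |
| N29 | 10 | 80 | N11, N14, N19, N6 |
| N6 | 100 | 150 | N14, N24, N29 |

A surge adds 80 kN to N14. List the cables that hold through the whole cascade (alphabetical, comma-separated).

Round 1 — N14 at 130 > 80. N14 snaps.
  N14 sheds 130 kN to N11, N15, N29, N6: 32 each (2 lost).
    N11: 60+32 = 92 ≤ 130
    N15: 50+32 = 82 > 80
    N29: 10+32 = 42 ≤ 80
    N6: 100+32 = 132 ≤ 150
Round 2 — N15 snaps.
  N15 sheds 82 kN: no online neighbours, lost.
No further breaks.

N11, N19, N24, N29, N6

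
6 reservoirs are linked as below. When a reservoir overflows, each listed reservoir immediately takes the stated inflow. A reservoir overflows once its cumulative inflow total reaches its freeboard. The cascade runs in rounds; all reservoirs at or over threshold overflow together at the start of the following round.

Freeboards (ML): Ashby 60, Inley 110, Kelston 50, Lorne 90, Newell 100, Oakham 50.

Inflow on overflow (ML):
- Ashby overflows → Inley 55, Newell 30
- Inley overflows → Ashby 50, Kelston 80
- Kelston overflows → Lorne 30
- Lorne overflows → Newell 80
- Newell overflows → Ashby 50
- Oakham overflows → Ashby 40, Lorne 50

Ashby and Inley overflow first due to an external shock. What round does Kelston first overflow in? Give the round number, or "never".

Round 1 — Ashby, Inley overflow (initial).
  Kelston: +80 → 80 ≥ 50
  Newell: +30 → 30 < 100
Round 2 — Kelston overflows.
  Lorne: +30 → 30 < 90
No further overflows.

2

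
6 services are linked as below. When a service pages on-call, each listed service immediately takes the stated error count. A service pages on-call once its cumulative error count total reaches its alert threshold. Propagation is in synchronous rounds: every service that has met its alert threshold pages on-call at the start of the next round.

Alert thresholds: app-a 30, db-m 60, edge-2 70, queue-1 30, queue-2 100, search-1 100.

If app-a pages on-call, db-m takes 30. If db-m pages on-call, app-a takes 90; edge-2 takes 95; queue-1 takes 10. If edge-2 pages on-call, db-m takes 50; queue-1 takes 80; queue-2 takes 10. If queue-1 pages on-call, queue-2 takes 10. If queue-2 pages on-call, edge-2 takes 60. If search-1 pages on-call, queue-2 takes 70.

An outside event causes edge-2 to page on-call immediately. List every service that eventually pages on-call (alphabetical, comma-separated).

edge-2, queue-1

Round 1 — edge-2 pages on-call (initial).
  db-m: +50 → 50 < 60
  queue-1: +80 → 80 ≥ 30
  queue-2: +10 → 10 < 100
Round 2 — queue-1 pages on-call.
  queue-2: +10 → 20 < 100
No further pages.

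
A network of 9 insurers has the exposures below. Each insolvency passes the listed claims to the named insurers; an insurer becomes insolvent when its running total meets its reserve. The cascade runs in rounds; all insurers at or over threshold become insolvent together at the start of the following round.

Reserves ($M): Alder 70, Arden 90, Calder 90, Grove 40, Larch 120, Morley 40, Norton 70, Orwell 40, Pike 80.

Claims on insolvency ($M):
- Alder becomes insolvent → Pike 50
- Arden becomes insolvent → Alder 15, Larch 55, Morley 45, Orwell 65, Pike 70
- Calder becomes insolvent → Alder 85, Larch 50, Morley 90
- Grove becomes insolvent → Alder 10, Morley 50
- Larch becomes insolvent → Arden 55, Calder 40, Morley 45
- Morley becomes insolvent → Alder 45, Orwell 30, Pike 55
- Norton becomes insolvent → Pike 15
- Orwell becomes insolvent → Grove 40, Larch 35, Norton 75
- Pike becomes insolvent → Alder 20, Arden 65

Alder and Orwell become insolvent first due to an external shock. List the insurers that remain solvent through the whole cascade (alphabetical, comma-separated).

Arden, Calder, Larch

Round 1 — Alder, Orwell become insolvent (initial).
  Grove: +40 → 40 ≥ 40
  Larch: +35 → 35 < 120
  Norton: +75 → 75 ≥ 70
  Pike: +50 → 50 < 80
Round 2 — Grove, Norton become insolvent.
  Morley: +50 → 50 ≥ 40
  Pike: +15 → 65 < 80
Round 3 — Morley becomes insolvent.
  Pike: +55 → 120 ≥ 80
Round 4 — Pike becomes insolvent.
  Arden: +65 → 65 < 90
No further insolvencies.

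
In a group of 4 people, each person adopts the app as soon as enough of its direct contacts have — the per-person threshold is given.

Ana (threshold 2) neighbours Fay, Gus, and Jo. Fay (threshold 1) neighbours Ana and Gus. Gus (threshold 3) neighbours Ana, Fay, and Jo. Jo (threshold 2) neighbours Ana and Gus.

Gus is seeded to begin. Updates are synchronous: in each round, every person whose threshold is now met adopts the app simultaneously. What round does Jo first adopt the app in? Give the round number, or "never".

Round 1 — Gus adopts the app (initial).
Round 2 — checking thresholds:
  Ana: 1 of 3 neighbours < 2, holds.
  Fay: 1 of 2 neighbours ≥ 1, adopts the app.
  Jo: 1 of 2 neighbours < 2, holds.
Round 3 — checking thresholds:
  Ana: 2 of 3 neighbours ≥ 2, adopts the app.
  Jo: 1 of 2 neighbours < 2, holds.
Round 4 — checking thresholds:
  Jo: 2 of 2 neighbours ≥ 2, adopts the app.
Round 5 — no new adoptions; cascade stops.

4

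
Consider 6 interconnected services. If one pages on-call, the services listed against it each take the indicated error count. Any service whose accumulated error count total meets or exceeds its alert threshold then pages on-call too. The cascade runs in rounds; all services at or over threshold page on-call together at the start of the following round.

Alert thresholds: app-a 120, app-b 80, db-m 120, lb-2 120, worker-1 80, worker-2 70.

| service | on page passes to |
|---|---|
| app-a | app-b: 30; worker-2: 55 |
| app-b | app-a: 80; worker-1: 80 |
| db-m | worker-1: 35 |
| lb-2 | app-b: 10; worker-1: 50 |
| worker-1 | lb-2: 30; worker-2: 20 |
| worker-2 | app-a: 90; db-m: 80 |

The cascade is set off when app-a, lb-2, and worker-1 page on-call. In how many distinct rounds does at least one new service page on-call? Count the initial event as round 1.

Round 1 — app-a, lb-2, worker-1 page on-call (initial).
  app-b: +30+10 → 40 < 80
  worker-2: +55+20 → 75 ≥ 70
Round 2 — worker-2 pages on-call.
  db-m: +80 → 80 < 120
No further pages.

2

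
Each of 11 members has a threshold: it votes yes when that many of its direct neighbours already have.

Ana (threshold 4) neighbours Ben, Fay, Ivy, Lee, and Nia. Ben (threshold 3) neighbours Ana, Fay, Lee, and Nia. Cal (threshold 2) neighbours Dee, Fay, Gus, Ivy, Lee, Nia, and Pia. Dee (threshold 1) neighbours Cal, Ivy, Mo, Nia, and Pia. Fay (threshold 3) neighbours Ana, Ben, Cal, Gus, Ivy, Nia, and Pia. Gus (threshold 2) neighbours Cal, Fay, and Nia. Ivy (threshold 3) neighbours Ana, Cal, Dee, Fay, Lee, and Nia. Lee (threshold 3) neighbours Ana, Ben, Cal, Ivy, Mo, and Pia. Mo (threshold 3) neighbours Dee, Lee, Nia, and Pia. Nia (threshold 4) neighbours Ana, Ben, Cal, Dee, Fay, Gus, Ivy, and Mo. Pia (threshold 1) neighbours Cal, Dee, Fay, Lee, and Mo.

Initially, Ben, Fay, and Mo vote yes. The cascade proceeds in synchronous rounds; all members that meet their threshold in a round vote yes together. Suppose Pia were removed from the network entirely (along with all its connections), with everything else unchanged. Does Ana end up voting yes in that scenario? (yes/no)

yes

With Pia removed:
Round 1 — Ben, Fay, Mo vote yes (initial).
Round 2 — checking thresholds:
  Ana: 2 of 5 neighbours < 4, below threshold.
  Cal: 1 of 6 neighbours < 2, below threshold.
  Dee: 1 of 4 neighbours ≥ 1, votes yes.
  Gus: 1 of 3 neighbours < 2, below threshold.
  Ivy: 1 of 6 neighbours < 3, below threshold.
  Lee: 2 of 5 neighbours < 3, below threshold.
  Nia: 3 of 8 neighbours < 4, below threshold.
Round 3 — checking thresholds:
  Ana: 2 of 5 neighbours < 4, below threshold.
  Cal: 2 of 6 neighbours ≥ 2, votes yes.
  Gus: 1 of 3 neighbours < 2, below threshold.
  Ivy: 2 of 6 neighbours < 3, below threshold.
  Lee: 2 of 5 neighbours < 3, below threshold.
  Nia: 4 of 8 neighbours ≥ 4, votes yes.
Round 4 — checking thresholds:
  Ana: 3 of 5 neighbours < 4, below threshold.
  Gus: 3 of 3 neighbours ≥ 2, votes yes.
  Ivy: 4 of 6 neighbours ≥ 3, votes yes.
  Lee: 3 of 5 neighbours ≥ 3, votes yes.
Round 5 — checking thresholds:
  Ana: 5 of 5 neighbours ≥ 4, votes yes.
Round 6 — no new yes votes; cascade stops.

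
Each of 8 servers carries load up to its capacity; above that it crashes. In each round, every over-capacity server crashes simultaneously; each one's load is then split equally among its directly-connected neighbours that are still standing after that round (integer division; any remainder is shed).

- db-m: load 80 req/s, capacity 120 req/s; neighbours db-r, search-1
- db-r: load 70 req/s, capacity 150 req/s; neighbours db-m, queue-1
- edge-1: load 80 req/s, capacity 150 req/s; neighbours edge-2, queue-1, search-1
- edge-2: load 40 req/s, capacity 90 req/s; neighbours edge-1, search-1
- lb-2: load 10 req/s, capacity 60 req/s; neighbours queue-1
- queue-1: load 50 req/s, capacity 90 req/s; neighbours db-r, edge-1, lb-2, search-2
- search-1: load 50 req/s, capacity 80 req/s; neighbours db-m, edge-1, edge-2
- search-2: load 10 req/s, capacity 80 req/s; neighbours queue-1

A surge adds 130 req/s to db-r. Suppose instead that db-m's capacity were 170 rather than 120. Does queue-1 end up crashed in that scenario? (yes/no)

yes

With db-m's capacity at 170:
Round 1 — db-r at 200 > 150. db-r crashes.
  db-r sheds 200 req/s to db-m, queue-1: 100 each.
    db-m: 80+100 = 180 > 170
    queue-1: 50+100 = 150 > 90
Round 2 — db-m, queue-1 crash.
  db-m sheds 180 req/s to search-1: 180 each.
    search-1: 50+180 = 230 > 80
  queue-1 sheds 150 req/s to edge-1, lb-2, search-2: 50 each.
    edge-1: 80+50 = 130 ≤ 150
    lb-2: 10+50 = 60 ≤ 60
    search-2: 10+50 = 60 ≤ 80
Round 3 — search-1 crashes.
  search-1 sheds 230 req/s to edge-1, edge-2: 115 each.
    edge-1: 130+115 = 245 > 150
    edge-2: 40+115 = 155 > 90
Round 4 — edge-1, edge-2 crash.
  edge-1 sheds 245 req/s: no online neighbours, lost.
  edge-2 sheds 155 req/s: no online neighbours, lost.
No further crashes.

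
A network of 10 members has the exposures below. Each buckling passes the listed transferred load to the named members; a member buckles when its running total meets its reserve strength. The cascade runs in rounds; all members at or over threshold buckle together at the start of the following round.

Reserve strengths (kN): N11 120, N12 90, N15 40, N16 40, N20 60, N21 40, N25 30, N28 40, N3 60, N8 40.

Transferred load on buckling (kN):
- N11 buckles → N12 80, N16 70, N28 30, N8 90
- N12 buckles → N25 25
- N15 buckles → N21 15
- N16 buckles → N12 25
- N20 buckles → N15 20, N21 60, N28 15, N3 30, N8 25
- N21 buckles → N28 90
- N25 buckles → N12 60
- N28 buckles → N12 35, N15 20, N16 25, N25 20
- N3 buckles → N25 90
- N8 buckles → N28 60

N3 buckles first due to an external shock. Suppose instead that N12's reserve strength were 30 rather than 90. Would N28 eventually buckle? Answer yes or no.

With N12's reserve strength at 30:
Round 1 — N3 buckles (initial).
  N25: +90 → 90 ≥ 30
Round 2 — N25 buckles.
  N12: +60 → 60 ≥ 30
Round 3 — N12 buckles.
No further bucklings.

no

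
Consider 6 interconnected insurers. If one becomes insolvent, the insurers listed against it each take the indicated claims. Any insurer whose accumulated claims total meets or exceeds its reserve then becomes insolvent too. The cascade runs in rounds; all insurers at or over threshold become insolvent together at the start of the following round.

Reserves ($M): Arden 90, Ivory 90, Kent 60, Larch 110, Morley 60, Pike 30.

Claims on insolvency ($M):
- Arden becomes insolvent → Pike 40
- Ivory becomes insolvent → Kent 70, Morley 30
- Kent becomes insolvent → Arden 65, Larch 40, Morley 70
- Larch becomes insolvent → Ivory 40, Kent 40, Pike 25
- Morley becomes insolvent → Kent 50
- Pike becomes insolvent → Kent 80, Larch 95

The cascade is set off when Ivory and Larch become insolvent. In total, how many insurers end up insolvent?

Round 1 — Ivory, Larch become insolvent (initial).
  Kent: +70+40 → 110 ≥ 60
  Morley: +30 → 30 < 60
  Pike: +25 → 25 < 30
Round 2 — Kent becomes insolvent.
  Arden: +65 → 65 < 90
  Morley: +70 → 100 ≥ 60
Round 3 — Morley becomes insolvent.
No further insolvencies.

4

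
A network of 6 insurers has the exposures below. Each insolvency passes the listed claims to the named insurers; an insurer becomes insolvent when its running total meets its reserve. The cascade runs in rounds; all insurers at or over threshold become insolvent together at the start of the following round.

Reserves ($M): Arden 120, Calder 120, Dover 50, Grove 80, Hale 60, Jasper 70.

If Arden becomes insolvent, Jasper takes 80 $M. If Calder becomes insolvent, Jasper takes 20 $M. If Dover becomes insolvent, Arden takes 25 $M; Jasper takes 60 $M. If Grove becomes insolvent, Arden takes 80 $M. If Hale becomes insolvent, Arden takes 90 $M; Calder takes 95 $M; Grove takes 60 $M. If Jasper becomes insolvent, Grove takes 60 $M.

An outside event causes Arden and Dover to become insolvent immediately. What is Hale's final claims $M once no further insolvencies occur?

Round 1 — Arden, Dover become insolvent (initial).
  Jasper: +80+60 → 140 ≥ 70
Round 2 — Jasper becomes insolvent.
  Grove: +60 → 60 < 80
No further insolvencies.

0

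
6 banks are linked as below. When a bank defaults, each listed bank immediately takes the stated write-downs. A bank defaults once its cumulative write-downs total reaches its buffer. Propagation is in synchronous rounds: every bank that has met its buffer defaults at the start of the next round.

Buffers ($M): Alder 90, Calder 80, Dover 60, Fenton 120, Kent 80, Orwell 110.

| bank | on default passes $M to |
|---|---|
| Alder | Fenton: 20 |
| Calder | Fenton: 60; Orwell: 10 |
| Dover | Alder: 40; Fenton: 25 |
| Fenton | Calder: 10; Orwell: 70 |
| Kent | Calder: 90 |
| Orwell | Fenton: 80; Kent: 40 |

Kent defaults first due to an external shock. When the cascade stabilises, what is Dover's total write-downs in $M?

0

Round 1 — Kent defaults (initial).
  Calder: +90 → 90 ≥ 80
Round 2 — Calder defaults.
  Fenton: +60 → 60 < 120
  Orwell: +10 → 10 < 110
No further defaults.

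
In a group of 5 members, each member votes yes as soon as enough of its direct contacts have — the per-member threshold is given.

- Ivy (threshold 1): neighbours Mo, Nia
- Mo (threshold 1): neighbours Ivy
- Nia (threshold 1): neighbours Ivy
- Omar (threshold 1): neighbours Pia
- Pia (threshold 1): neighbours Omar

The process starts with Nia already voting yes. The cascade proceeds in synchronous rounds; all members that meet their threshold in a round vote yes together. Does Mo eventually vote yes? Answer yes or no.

yes

Round 1 — Nia votes yes (initial).
Round 2 — checking thresholds:
  Ivy: 1 of 2 neighbours ≥ 1, votes yes.
Round 3 — checking thresholds:
  Mo: 1 of 1 neighbours ≥ 1, votes yes.
Round 4 — no new yes votes; cascade stops.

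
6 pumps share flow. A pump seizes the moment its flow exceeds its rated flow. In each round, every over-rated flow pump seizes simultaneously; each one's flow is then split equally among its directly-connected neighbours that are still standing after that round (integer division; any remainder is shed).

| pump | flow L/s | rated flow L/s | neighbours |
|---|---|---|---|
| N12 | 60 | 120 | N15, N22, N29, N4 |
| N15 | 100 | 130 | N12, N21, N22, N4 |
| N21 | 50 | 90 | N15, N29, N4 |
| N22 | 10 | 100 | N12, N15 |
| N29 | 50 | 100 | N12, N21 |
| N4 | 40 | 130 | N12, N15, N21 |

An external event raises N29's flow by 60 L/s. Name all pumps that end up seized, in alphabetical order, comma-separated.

Round 1 — N29 at 110 > 100. N29 seizes.
  N29 sheds 110 L/s to N12, N21: 55 each.
    N12: 60+55 = 115 ≤ 120
    N21: 50+55 = 105 > 90
Round 2 — N21 seizes.
  N21 sheds 105 L/s to N15, N4: 52 each (1 lost).
    N15: 100+52 = 152 > 130
    N4: 40+52 = 92 ≤ 130
Round 3 — N15 seizes.
  N15 sheds 152 L/s to N12, N22, N4: 50 each (2 lost).
    N12: 115+50 = 165 > 120
    N22: 10+50 = 60 ≤ 100
    N4: 92+50 = 142 > 130
Round 4 — N12, N4 seize.
  N12 sheds 165 L/s to N22: 165 each.
    N22: 60+165 = 225 > 100
  N4 sheds 142 L/s: no online neighbours, lost.
Round 5 — N22 seizes.
  N22 sheds 225 L/s: no online neighbours, lost.
No further seizures.

N12, N15, N21, N22, N29, N4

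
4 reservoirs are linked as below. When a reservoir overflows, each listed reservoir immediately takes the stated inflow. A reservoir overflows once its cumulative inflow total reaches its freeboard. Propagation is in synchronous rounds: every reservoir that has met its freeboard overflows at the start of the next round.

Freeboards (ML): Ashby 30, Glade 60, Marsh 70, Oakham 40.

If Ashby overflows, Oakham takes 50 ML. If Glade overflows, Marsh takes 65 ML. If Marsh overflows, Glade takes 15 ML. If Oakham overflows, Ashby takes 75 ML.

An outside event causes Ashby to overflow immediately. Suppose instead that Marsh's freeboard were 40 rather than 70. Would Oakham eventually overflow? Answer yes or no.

With Marsh's freeboard at 40:
Round 1 — Ashby overflows (initial).
  Oakham: +50 → 50 ≥ 40
Round 2 — Oakham overflows.
No further overflows.

yes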